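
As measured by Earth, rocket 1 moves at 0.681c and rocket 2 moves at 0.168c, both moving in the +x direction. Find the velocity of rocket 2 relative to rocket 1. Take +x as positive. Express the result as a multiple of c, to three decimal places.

β_A = 0.681, β_B = 0.168.
Transform to A's frame with the inverse velocity-addition law: u' = (u − v)/(1 − uv/c²), taking u = β_B and v = β_A.
u' = (0.168 − 0.681) / (1 − (0.681)(0.168)) = -0.5130/0.8856 = -0.5793.

-0.579c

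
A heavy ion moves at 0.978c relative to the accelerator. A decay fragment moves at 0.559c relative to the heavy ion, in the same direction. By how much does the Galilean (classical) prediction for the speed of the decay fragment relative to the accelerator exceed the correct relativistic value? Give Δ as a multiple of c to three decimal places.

Galilean: u_cl = 0.559 + 0.978 = 1.5370.
Relativistic: u_rel = (0.559 + 0.978) / (1 + 0.559·0.978) = 1.5370/1.5467 = 0.9937.
Δ = 1.5370 − 0.9937 = 0.5433.
(The classical prediction exceeds c; the relativistic result does not.)

Δ = 0.543c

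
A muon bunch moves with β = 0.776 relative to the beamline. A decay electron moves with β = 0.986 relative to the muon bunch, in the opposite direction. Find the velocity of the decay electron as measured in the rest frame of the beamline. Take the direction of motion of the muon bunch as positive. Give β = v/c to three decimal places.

β = -0.894

With v = 0.776 and u' = -0.986 (in units of c),
u = (u' + v)/(1 + u'v/c²):
u = (-0.986 + 0.776) / (1 + (-0.986)·0.776) = -0.2100/0.2349 = -0.8941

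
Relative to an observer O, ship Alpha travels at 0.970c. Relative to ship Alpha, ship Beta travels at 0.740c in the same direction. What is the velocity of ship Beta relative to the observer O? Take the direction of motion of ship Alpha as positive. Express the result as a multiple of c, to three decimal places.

With v = 0.970 and u' = 0.740 (in units of c),
u = (u' + v)/(1 + u'v/c²):
u = (0.740 + 0.970) / (1 + 0.740·0.970) = 1.7100/1.7178 = 0.9955
(Galilean addition would give +1.710c, exceeding c.)

0.995c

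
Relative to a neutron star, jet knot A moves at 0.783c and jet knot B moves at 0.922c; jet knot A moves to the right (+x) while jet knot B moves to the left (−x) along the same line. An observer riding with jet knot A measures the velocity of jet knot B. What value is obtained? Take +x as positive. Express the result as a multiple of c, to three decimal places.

β_A = 0.783, β_B = -0.922.
Transform to A's frame with the inverse velocity-addition law: u' = (u − v)/(1 − uv/c²), taking u = β_B and v = β_A.
u' = (-0.922 − 0.783) / (1 − (0.783)(-0.922)) = -1.7050/1.7219 = -0.9902.

-0.990c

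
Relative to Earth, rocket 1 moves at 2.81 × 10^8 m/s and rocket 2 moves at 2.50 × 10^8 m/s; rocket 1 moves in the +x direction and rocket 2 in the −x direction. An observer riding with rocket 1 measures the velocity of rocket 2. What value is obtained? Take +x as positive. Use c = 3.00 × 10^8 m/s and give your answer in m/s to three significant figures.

β_A = 0.937, β_B = -0.833 (dividing each by c = 3.00 × 10^8 m/s).
Transform to A's frame with the inverse velocity-addition law: u' = (u − v)/(1 − uv/c²), taking u = β_B and v = β_A.
u' = (-0.833 − 0.937) / (1 − (0.937)(-0.833)) = -1.7700/1.7806 = -0.9941.
u' = -0.9941 × 3.00 × 10^8 m/s.

-2.98 × 10^8 m/s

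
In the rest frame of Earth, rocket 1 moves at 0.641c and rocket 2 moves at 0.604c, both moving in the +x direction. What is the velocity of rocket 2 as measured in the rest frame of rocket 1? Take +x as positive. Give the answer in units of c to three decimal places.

-0.060c

β_A = 0.641, β_B = 0.604.
Transform to A's frame with the inverse velocity-addition law: u' = (u − v)/(1 − uv/c²), taking u = β_B and v = β_A.
u' = (0.604 − 0.641) / (1 − (0.641)(0.604)) = -0.0370/0.6128 = -0.0604.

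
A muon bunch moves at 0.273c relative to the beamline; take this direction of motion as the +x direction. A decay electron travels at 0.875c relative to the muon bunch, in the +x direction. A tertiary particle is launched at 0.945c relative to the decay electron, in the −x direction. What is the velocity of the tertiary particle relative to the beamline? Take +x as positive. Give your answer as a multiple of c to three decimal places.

-0.148c

Apply u = (u' + v)/(1 + u'v/c²) successively, working outward toward the beamline.
Start: velocity of the muon bunch relative to the beamline = 0.2730c.
Compose with the decay electron (u' = 0.875 in the muon bunch frame): u_1 = (0.875 + 0.273) / (1 + 0.875·0.273) = 1.1480/1.2389 = 0.9266.
Compose with the tertiary particle (u' = -0.945 in the decay electron frame): u_2 = (-0.945 + 0.927) / (1 + (-0.945)·0.927) = -0.0184/0.1243 = -0.1476.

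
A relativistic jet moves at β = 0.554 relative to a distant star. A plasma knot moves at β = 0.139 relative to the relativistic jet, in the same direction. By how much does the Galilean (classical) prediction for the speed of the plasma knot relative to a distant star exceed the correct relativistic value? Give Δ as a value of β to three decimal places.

Δ = 0.050

Galilean: u_cl = 0.139 + 0.554 = 0.6930.
Relativistic: u_rel = (0.139 + 0.554) / (1 + 0.139·0.554) = 0.6930/1.0770 = 0.6435.
Δ = 0.6930 − 0.6435 = 0.0495.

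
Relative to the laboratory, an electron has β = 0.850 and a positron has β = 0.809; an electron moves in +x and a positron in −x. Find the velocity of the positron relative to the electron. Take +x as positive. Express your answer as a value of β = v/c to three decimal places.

β_A = 0.850, β_B = -0.809.
Transform to A's frame with the inverse velocity-addition law: u' = (u − v)/(1 − uv/c²), taking u = β_B and v = β_A.
u' = (-0.809 − 0.850) / (1 − (0.850)(-0.809)) = -1.6590/1.6877 = -0.9830.

β = -0.983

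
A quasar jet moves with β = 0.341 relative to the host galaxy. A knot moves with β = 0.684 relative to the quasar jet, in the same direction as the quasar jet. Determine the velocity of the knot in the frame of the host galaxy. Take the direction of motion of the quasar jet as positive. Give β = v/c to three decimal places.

With v = 0.341 and u' = 0.684 (in units of c),
u = (u' + v)/(1 + u'v/c²):
u = (0.684 + 0.341) / (1 + 0.684·0.341) = 1.0250/1.2332 = 0.8311
(Galilean addition would give +1.025c, exceeding c.)

β = 0.831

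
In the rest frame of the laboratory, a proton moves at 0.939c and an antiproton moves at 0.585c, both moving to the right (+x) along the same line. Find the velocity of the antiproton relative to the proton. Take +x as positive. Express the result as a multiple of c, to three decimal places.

-0.785c

β_A = 0.939, β_B = 0.585.
Transform to A's frame with the inverse velocity-addition law: u' = (u − v)/(1 − uv/c²), taking u = β_B and v = β_A.
u' = (0.585 − 0.939) / (1 − (0.939)(0.585)) = -0.3540/0.4507 = -0.7855.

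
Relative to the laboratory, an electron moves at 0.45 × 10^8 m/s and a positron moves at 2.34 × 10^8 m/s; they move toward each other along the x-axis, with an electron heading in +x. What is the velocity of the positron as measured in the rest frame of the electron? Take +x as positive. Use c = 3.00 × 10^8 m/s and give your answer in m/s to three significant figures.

β_A = 0.150, β_B = -0.780 (dividing each by c = 3.00 × 10^8 m/s).
Transform to A's frame with the inverse velocity-addition law: u' = (u − v)/(1 − uv/c²), taking u = β_B and v = β_A.
u' = (-0.780 − 0.150) / (1 − (0.150)(-0.780)) = -0.9300/1.1170 = -0.8326.
u' = -0.8326 × 3.00 × 10^8 m/s.

-2.50 × 10^8 m/s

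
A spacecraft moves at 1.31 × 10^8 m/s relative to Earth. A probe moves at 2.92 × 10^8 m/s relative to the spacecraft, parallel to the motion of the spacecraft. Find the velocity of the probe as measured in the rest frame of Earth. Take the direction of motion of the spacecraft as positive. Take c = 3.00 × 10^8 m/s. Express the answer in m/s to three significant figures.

In units of c (dividing by 3.00 × 10^8 m/s): v = 0.437, u' = 0.973.
u = (u' + v)/(1 + u'v/c²):
u = (0.973 + 0.437) / (1 + 0.973·0.437) = 1.4100/1.4250 = 0.9895
Converting back: u = 0.9895 × 3.00 × 10^8 m/s.

2.97 × 10^8 m/s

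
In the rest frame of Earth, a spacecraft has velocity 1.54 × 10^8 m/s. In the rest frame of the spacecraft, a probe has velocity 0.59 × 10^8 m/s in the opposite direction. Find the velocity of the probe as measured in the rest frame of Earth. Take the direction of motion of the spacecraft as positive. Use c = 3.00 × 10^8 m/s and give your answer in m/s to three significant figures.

In units of c (dividing by 3.00 × 10^8 m/s): v = 0.513, u' = -0.197.
u = (u' + v)/(1 + u'v/c²):
u = (-0.197 + 0.513) / (1 + (-0.197)·0.513) = 0.3167/0.8990 = 0.3522
Converting back: u = 0.3522 × 3.00 × 10^8 m/s.

+1.06 × 10^8 m/s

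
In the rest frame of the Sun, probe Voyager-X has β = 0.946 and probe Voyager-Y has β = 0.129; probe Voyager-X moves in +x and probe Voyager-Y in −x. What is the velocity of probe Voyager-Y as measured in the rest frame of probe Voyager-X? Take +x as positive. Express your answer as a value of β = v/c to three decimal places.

β = -0.958

β_A = 0.946, β_B = -0.129.
Transform to A's frame with the inverse velocity-addition law: u' = (u − v)/(1 − uv/c²), taking u = β_B and v = β_A.
u' = (-0.129 − 0.946) / (1 − (0.946)(-0.129)) = -1.0750/1.1220 = -0.9581.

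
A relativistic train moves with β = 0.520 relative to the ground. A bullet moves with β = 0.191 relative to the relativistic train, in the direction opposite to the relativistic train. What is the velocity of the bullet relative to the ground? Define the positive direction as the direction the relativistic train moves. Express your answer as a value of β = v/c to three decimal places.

β = +0.365

With v = 0.520 and u' = -0.191 (in units of c),
u = (u' + v)/(1 + u'v/c²):
u = (-0.191 + 0.520) / (1 + (-0.191)·0.520) = 0.3290/0.9007 = 0.3653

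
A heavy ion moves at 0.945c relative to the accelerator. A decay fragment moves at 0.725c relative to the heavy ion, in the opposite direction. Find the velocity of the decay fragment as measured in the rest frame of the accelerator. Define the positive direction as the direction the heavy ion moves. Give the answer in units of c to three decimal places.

With v = 0.945 and u' = -0.725 (in units of c),
u = (u' + v)/(1 + u'v/c²):
u = (-0.725 + 0.945) / (1 + (-0.725)·0.945) = 0.2200/0.3149 = 0.6987
(Galilean addition would give +0.220c.)

+0.699c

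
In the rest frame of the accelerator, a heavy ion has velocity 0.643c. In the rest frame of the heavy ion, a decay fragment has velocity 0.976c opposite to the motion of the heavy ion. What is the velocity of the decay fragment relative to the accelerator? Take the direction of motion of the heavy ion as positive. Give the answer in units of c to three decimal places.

-0.894c

With v = 0.643 and u' = -0.976 (in units of c),
u = (u' + v)/(1 + u'v/c²):
u = (-0.976 + 0.643) / (1 + (-0.976)·0.643) = -0.3330/0.3724 = -0.8941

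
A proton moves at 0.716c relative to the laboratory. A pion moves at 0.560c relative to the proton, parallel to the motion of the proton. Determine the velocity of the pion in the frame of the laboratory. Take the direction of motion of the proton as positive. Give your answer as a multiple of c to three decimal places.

With v = 0.716 and u' = 0.560 (in units of c),
u = (u' + v)/(1 + u'v/c²):
u = (0.560 + 0.716) / (1 + 0.560·0.716) = 1.2760/1.4010 = 0.9108

0.911c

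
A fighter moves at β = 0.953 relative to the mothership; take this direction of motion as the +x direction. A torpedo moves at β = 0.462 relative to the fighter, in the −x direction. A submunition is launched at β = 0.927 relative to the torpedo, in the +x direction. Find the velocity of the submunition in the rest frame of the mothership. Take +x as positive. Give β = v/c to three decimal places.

Apply u = (u' + v)/(1 + u'v/c²) successively, working outward toward the mothership.
Start: velocity of the fighter relative to the mothership = 0.9530c.
Compose with the torpedo (u' = -0.462 in the fighter frame): u_1 = (-0.462 + 0.953) / (1 + (-0.462)·0.953) = 0.4910/0.5597 = 0.8772.
Compose with the submunition (u' = 0.927 in the torpedo frame): u_2 = (0.927 + 0.877) / (1 + 0.927·0.877) = 1.8042/1.8132 = 0.9951.

β = +0.995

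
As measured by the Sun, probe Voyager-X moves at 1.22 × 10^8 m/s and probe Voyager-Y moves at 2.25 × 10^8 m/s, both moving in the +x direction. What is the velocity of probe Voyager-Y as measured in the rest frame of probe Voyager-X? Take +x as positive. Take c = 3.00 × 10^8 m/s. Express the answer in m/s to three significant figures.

+1.48 × 10^8 m/s

β_A = 0.407, β_B = 0.750 (dividing each by c = 3.00 × 10^8 m/s).
Transform to A's frame with the inverse velocity-addition law: u' = (u − v)/(1 − uv/c²), taking u = β_B and v = β_A.
u' = (0.750 − 0.407) / (1 − (0.407)(0.750)) = 0.3433/0.6950 = 0.4940.
u' = 0.4940 × 3.00 × 10^8 m/s.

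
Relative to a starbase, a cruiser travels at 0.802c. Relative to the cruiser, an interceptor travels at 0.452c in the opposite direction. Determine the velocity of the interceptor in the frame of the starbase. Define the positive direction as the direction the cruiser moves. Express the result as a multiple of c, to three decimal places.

+0.549c

With v = 0.802 and u' = -0.452 (in units of c),
u = (u' + v)/(1 + u'v/c²):
u = (-0.452 + 0.802) / (1 + (-0.452)·0.802) = 0.3500/0.6375 = 0.5490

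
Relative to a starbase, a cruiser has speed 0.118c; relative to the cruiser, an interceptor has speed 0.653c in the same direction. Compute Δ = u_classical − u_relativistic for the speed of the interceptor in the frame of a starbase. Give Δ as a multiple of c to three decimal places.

Galilean: u_cl = 0.653 + 0.118 = 0.7710.
Relativistic: u_rel = (0.653 + 0.118) / (1 + 0.653·0.118) = 0.7710/1.0771 = 0.7158.
Δ = 0.7710 − 0.7158 = 0.0552.

Δ = 0.055c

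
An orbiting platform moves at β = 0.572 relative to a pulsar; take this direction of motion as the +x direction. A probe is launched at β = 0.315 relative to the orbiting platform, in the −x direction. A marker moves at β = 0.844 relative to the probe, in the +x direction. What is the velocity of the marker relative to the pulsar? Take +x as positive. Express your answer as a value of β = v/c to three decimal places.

β = +0.915

Apply u = (u' + v)/(1 + u'v/c²) successively, working outward toward the pulsar.
Start: velocity of the orbiting platform relative to the pulsar = 0.5720c.
Compose with the probe (u' = -0.315 in the orbiting platform frame): u_1 = (-0.315 + 0.572) / (1 + (-0.315)·0.572) = 0.2570/0.8198 = 0.3135.
Compose with the marker (u' = 0.844 in the probe frame): u_2 = (0.844 + 0.313) / (1 + 0.844·0.313) = 1.1575/1.2646 = 0.9153.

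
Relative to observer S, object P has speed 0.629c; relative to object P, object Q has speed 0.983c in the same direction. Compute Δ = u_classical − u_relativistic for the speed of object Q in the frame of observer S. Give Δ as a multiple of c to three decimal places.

Δ = 0.616c

Galilean: u_cl = 0.983 + 0.629 = 1.6120.
Relativistic: u_rel = (0.983 + 0.629) / (1 + 0.983·0.629) = 1.6120/1.6183 = 0.9961.
Δ = 1.6120 − 0.9961 = 0.6159.
(The classical prediction exceeds c; the relativistic result does not.)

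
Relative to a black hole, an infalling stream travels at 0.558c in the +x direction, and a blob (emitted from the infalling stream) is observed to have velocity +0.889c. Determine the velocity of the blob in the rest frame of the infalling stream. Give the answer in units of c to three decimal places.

Invert the composition law: u' = (u − v)/(1 − uv/c²).
u' = (0.889 − 0.558) / (1 − (0.889)(0.558)) = 0.3310/0.5039 = 0.6568.

+0.657c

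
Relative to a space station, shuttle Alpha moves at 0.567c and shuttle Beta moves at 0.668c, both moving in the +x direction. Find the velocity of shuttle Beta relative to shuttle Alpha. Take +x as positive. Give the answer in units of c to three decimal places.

+0.163c

β_A = 0.567, β_B = 0.668.
Transform to A's frame with the inverse velocity-addition law: u' = (u − v)/(1 − uv/c²), taking u = β_B and v = β_A.
u' = (0.668 − 0.567) / (1 − (0.567)(0.668)) = 0.1010/0.6212 = 0.1626.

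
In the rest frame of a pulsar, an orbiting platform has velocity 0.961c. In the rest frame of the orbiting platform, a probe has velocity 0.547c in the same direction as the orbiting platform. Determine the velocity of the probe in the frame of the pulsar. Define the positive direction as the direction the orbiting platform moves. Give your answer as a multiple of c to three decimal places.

With v = 0.961 and u' = 0.547 (in units of c),
u = (u' + v)/(1 + u'v/c²):
u = (0.547 + 0.961) / (1 + 0.547·0.961) = 1.5080/1.5257 = 0.9884
(Galilean addition would give +1.508c, exceeding c.)

0.988c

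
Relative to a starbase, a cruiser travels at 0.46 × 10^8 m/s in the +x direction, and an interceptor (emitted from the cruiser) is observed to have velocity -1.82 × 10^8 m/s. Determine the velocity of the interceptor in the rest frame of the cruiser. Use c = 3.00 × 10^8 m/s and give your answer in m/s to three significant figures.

v = 0.153c, u = -0.607c.
Invert the composition law: u' = (u − v)/(1 − uv/c²).
u' = (-0.607 − 0.153) / (1 − (-0.607)(0.153)) = -0.7600/1.0930 = -0.6953.
u' = -0.6953 × 3.00 × 10^8 m/s.

-2.09 × 10^8 m/s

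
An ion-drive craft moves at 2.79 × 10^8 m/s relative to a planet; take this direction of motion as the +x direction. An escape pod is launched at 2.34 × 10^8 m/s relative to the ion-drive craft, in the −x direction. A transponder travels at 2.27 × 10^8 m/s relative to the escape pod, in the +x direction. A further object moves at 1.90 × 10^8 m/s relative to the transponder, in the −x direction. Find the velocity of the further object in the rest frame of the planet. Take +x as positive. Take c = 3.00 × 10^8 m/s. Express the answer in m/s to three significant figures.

Apply u = (u' + v)/(1 + u'v/c²) successively, working outward toward the planet.
(Dividing each given speed by c = 3.00 × 10^8 m/s to work in units of c.)
Start: velocity of the ion-drive craft relative to the planet = 0.9300c.
Compose with the escape pod (u' = -0.780 in the ion-drive craft frame): u_1 = (-0.780 + 0.930) / (1 + (-0.780)·0.930) = 0.1500/0.2746 = 0.5462.
Compose with the transponder (u' = 0.757 in the escape pod frame): u_2 = (0.757 + 0.546) / (1 + 0.757·0.546) = 1.3029/1.4133 = 0.9219.
Compose with the further object (u' = -0.633 in the transponder frame): u_3 = (-0.633 + 0.922) / (1 + (-0.633)·0.922) = 0.2885/0.4161 = 0.6934.
So u = 0.6934 × 3.00 × 10^8 m/s.

+2.08 × 10^8 m/s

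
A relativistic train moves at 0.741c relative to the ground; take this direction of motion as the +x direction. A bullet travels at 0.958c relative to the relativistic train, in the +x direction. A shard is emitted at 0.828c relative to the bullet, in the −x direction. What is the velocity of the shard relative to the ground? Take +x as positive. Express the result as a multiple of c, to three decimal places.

+0.934c

Apply u = (u' + v)/(1 + u'v/c²) successively, working outward toward the ground.
Start: velocity of the relativistic train relative to the ground = 0.7410c.
Compose with the bullet (u' = 0.958 in the relativistic train frame): u_1 = (0.958 + 0.741) / (1 + 0.958·0.741) = 1.6990/1.7099 = 0.9936.
Compose with the shard (u' = -0.828 in the bullet frame): u_2 = (-0.828 + 0.994) / (1 + (-0.828)·0.994) = 0.1656/0.1773 = 0.9344.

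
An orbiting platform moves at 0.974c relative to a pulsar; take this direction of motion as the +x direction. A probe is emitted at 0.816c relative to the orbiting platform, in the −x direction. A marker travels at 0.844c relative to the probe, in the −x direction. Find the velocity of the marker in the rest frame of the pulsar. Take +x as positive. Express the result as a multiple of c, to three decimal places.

-0.212c

Apply u = (u' + v)/(1 + u'v/c²) successively, working outward toward the pulsar.
Start: velocity of the orbiting platform relative to the pulsar = 0.9740c.
Compose with the probe (u' = -0.816 in the orbiting platform frame): u_1 = (-0.816 + 0.974) / (1 + (-0.816)·0.974) = 0.1580/0.2052 = 0.7699.
Compose with the marker (u' = -0.844 in the probe frame): u_2 = (-0.844 + 0.770) / (1 + (-0.844)·0.770) = -0.0741/0.3502 = -0.2115.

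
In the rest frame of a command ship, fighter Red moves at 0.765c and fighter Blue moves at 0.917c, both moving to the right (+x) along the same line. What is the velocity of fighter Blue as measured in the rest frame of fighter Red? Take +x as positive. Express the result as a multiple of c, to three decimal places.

β_A = 0.765, β_B = 0.917.
Transform to A's frame with the inverse velocity-addition law: u' = (u − v)/(1 − uv/c²), taking u = β_B and v = β_A.
u' = (0.917 − 0.765) / (1 − (0.765)(0.917)) = 0.1520/0.2985 = 0.5092.

+0.509c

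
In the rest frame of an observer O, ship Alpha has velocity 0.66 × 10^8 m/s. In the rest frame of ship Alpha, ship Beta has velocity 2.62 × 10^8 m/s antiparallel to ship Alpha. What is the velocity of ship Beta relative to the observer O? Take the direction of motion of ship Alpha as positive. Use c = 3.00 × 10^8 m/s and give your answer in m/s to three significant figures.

-2.43 × 10^8 m/s

In units of c (dividing by 3.00 × 10^8 m/s): v = 0.220, u' = -0.873.
u = (u' + v)/(1 + u'v/c²):
u = (-0.873 + 0.220) / (1 + (-0.873)·0.220) = -0.6533/0.8079 = -0.8087
(Galilean addition would give -0.653c.)
Converting back: u = -0.8087 × 3.00 × 10^8 m/s.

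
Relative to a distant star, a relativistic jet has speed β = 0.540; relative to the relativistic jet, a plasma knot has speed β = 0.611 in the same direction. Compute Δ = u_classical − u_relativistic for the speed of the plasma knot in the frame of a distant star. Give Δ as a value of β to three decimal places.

Galilean: u_cl = 0.611 + 0.540 = 1.1510.
Relativistic: u_rel = (0.611 + 0.540) / (1 + 0.611·0.540) = 1.1510/1.3299 = 0.8655.
Δ = 1.1510 − 0.8655 = 0.2855.
(The classical prediction exceeds c; the relativistic result does not.)

Δ = 0.286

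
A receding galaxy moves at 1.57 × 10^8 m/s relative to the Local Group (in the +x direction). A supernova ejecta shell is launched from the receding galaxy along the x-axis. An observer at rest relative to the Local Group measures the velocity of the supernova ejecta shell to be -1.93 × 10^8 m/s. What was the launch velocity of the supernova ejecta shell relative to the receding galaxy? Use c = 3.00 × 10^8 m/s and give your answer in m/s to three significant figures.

-2.62 × 10^8 m/s

v = 0.523c, u = -0.643c.
Invert the composition law: u' = (u − v)/(1 − uv/c²).
u' = (-0.643 − 0.523) / (1 − (-0.643)(0.523)) = -1.1667/1.3367 = -0.8728.
u' = -0.8728 × 3.00 × 10^8 m/s.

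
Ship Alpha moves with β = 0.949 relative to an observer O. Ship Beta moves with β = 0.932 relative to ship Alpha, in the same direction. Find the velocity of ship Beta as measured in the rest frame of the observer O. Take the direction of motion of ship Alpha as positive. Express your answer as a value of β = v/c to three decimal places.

With v = 0.949 and u' = 0.932 (in units of c),
u = (u' + v)/(1 + u'v/c²):
u = (0.932 + 0.949) / (1 + 0.932·0.949) = 1.8810/1.8845 = 0.9982
(Galilean addition would give +1.881c, exceeding c.)

β = 0.998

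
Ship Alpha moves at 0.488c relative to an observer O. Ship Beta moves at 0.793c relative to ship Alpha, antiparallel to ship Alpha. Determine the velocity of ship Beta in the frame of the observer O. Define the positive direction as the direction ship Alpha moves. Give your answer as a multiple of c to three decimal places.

With v = 0.488 and u' = -0.793 (in units of c),
u = (u' + v)/(1 + u'v/c²):
u = (-0.793 + 0.488) / (1 + (-0.793)·0.488) = -0.3050/0.6130 = -0.4975
(Galilean addition would give -0.305c.)

-0.498c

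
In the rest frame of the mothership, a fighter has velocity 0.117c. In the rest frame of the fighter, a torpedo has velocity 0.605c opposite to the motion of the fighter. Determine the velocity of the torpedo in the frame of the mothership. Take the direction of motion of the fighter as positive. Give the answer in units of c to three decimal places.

-0.525c

With v = 0.117 and u' = -0.605 (in units of c),
u = (u' + v)/(1 + u'v/c²):
u = (-0.605 + 0.117) / (1 + (-0.605)·0.117) = -0.4880/0.9292 = -0.5252
(Galilean addition would give -0.488c.)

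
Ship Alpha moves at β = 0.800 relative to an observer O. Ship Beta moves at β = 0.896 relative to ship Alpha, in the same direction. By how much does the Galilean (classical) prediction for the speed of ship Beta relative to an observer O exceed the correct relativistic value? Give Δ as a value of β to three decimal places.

Δ = 0.708

Galilean: u_cl = 0.896 + 0.800 = 1.6960.
Relativistic: u_rel = (0.896 + 0.800) / (1 + 0.896·0.800) = 1.6960/1.7168 = 0.9879.
Δ = 1.6960 − 0.9879 = 0.7081.
(The classical prediction exceeds c; the relativistic result does not.)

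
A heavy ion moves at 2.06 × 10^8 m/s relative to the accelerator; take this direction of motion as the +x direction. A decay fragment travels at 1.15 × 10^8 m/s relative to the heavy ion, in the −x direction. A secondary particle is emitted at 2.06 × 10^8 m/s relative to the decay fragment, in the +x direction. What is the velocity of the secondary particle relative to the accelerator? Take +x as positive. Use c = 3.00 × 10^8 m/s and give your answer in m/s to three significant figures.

Apply u = (u' + v)/(1 + u'v/c²) successively, working outward toward the accelerator.
(Dividing each given speed by c = 3.00 × 10^8 m/s to work in units of c.)
Start: velocity of the heavy ion relative to the accelerator = 0.6867c.
Compose with the decay fragment (u' = -0.383 in the heavy ion frame): u_1 = (-0.383 + 0.687) / (1 + (-0.383)·0.687) = 0.3033/0.7368 = 0.4117.
Compose with the secondary particle (u' = 0.687 in the decay fragment frame): u_2 = (0.687 + 0.412) / (1 + 0.687·0.412) = 1.0984/1.2827 = 0.8563.
So u = 0.8563 × 3.00 × 10^8 m/s.

+2.57 × 10^8 m/s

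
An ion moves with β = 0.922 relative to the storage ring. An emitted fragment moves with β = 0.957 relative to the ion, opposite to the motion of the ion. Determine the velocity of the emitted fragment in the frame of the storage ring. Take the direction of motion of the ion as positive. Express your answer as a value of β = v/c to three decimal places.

β = -0.298

With v = 0.922 and u' = -0.957 (in units of c),
u = (u' + v)/(1 + u'v/c²):
u = (-0.957 + 0.922) / (1 + (-0.957)·0.922) = -0.0350/0.1176 = -0.2975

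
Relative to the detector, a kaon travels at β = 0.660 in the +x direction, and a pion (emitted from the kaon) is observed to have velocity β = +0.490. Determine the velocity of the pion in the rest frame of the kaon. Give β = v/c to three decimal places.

β = -0.251

Invert the composition law: u' = (u − v)/(1 − uv/c²).
u' = (0.490 − 0.660) / (1 − (0.490)(0.660)) = -0.1700/0.6766 = -0.2513.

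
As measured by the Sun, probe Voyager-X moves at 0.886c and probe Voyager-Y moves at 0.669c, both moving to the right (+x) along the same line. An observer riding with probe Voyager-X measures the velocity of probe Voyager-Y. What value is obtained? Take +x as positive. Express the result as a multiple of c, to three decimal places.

β_A = 0.886, β_B = 0.669.
Transform to A's frame with the inverse velocity-addition law: u' = (u − v)/(1 − uv/c²), taking u = β_B and v = β_A.
u' = (0.669 − 0.886) / (1 − (0.886)(0.669)) = -0.2170/0.4073 = -0.5328.

-0.533c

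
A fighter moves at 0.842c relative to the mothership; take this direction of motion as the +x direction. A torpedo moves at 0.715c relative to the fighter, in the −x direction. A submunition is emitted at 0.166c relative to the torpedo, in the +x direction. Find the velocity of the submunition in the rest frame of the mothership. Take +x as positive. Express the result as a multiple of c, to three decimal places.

+0.461c

Apply u = (u' + v)/(1 + u'v/c²) successively, working outward toward the mothership.
Start: velocity of the fighter relative to the mothership = 0.8420c.
Compose with the torpedo (u' = -0.715 in the fighter frame): u_1 = (-0.715 + 0.842) / (1 + (-0.715)·0.842) = 0.1270/0.3980 = 0.3191.
Compose with the submunition (u' = 0.166 in the torpedo frame): u_2 = (0.166 + 0.319) / (1 + 0.166·0.319) = 0.4851/1.0530 = 0.4607.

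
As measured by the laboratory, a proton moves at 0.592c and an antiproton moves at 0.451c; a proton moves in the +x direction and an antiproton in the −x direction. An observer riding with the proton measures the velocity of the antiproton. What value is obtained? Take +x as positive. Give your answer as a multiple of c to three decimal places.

β_A = 0.592, β_B = -0.451.
Transform to A's frame with the inverse velocity-addition law: u' = (u − v)/(1 − uv/c²), taking u = β_B and v = β_A.
u' = (-0.451 − 0.592) / (1 − (0.592)(-0.451)) = -1.0430/1.2670 = -0.8232.

-0.823c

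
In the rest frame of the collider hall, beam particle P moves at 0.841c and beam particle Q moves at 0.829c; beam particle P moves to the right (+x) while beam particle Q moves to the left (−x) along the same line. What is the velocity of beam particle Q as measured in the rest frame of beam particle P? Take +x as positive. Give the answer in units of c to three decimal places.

β_A = 0.841, β_B = -0.829.
Transform to A's frame with the inverse velocity-addition law: u' = (u − v)/(1 − uv/c²), taking u = β_B and v = β_A.
u' = (-0.829 − 0.841) / (1 − (0.841)(-0.829)) = -1.6700/1.6972 = -0.9840.

-0.984c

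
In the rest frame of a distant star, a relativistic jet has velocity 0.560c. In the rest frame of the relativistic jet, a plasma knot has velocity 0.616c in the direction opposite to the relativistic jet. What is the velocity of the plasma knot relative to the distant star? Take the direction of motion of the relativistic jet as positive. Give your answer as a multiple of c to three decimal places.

With v = 0.560 and u' = -0.616 (in units of c),
u = (u' + v)/(1 + u'v/c²):
u = (-0.616 + 0.560) / (1 + (-0.616)·0.560) = -0.0560/0.6550 = -0.0855

-0.085c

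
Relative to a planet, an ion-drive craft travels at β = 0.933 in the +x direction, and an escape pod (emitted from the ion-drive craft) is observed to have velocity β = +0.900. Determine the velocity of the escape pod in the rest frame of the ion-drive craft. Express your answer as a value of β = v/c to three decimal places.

Invert the composition law: u' = (u − v)/(1 − uv/c²).
u' = (0.900 − 0.933) / (1 − (0.900)(0.933)) = -0.0330/0.1603 = -0.2059.

β = -0.206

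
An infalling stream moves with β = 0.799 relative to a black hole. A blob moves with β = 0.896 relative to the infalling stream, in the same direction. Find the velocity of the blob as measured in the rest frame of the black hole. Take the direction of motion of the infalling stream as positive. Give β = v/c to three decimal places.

β = 0.988

With v = 0.799 and u' = 0.896 (in units of c),
u = (u' + v)/(1 + u'v/c²):
u = (0.896 + 0.799) / (1 + 0.896·0.799) = 1.6950/1.7159 = 0.9878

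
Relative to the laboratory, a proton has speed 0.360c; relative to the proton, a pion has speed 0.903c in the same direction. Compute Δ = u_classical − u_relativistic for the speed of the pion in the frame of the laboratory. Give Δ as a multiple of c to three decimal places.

Δ = 0.310c

Galilean: u_cl = 0.903 + 0.360 = 1.2630.
Relativistic: u_rel = (0.903 + 0.360) / (1 + 0.903·0.360) = 1.2630/1.3251 = 0.9531.
Δ = 1.2630 − 0.9531 = 0.3099.
(The classical prediction exceeds c; the relativistic result does not.)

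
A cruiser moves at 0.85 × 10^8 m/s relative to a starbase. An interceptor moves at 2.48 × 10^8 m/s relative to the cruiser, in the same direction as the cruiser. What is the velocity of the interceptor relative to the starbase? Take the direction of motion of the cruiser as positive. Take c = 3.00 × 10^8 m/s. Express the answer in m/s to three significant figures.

In units of c (dividing by 3.00 × 10^8 m/s): v = 0.283, u' = 0.827.
u = (u' + v)/(1 + u'v/c²):
u = (0.827 + 0.283) / (1 + 0.827·0.283) = 1.1100/1.2342 = 0.8994
Converting back: u = 0.8994 × 3.00 × 10^8 m/s.

2.70 × 10^8 m/s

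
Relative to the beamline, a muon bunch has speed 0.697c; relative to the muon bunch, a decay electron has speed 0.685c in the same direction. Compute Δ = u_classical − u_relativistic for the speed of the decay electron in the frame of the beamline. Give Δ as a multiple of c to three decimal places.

Δ = 0.447c

Galilean: u_cl = 0.685 + 0.697 = 1.3820.
Relativistic: u_rel = (0.685 + 0.697) / (1 + 0.685·0.697) = 1.3820/1.4774 = 0.9354.
Δ = 1.3820 − 0.9354 = 0.4466.
(The classical prediction exceeds c; the relativistic result does not.)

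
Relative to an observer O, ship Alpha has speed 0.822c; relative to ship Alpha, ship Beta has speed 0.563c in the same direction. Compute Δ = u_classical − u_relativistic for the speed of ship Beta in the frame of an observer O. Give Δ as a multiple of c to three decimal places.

Δ = 0.438c

Galilean: u_cl = 0.563 + 0.822 = 1.3850.
Relativistic: u_rel = (0.563 + 0.822) / (1 + 0.563·0.822) = 1.3850/1.4628 = 0.9468.
Δ = 1.3850 − 0.9468 = 0.4382.
(The classical prediction exceeds c; the relativistic result does not.)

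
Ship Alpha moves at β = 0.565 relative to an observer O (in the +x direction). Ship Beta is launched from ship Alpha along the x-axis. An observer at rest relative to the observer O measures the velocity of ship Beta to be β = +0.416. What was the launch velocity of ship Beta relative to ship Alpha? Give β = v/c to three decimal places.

β = -0.195

Invert the composition law: u' = (u − v)/(1 − uv/c²).
u' = (0.416 − 0.565) / (1 − (0.416)(0.565)) = -0.1490/0.7650 = -0.1948.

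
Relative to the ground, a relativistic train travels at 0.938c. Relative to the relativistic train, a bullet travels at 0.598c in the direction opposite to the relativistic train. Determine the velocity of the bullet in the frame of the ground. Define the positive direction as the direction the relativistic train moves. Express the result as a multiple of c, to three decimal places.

+0.774c

With v = 0.938 and u' = -0.598 (in units of c),
u = (u' + v)/(1 + u'v/c²):
u = (-0.598 + 0.938) / (1 + (-0.598)·0.938) = 0.3400/0.4391 = 0.7744
(Galilean addition would give +0.340c.)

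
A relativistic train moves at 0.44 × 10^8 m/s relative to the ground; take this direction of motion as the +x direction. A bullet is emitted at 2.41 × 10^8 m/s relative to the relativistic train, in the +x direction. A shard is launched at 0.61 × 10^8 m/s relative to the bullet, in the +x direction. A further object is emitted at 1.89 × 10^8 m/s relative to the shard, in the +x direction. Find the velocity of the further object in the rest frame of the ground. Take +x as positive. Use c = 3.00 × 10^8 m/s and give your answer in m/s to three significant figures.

Apply u = (u' + v)/(1 + u'v/c²) successively, working outward toward the ground.
(Dividing each given speed by c = 3.00 × 10^8 m/s to work in units of c.)
Start: velocity of the relativistic train relative to the ground = 0.1467c.
Compose with the bullet (u' = 0.803 in the relativistic train frame): u_1 = (0.803 + 0.147) / (1 + 0.803·0.147) = 0.9500/1.1178 = 0.8499.
Compose with the shard (u' = 0.203 in the bullet frame): u_2 = (0.203 + 0.850) / (1 + 0.203·0.850) = 1.0532/1.1728 = 0.8980.
Compose with the further object (u' = 0.630 in the shard frame): u_3 = (0.630 + 0.898) / (1 + 0.630·0.898) = 1.5280/1.5658 = 0.9759.
So u = 0.9759 × 3.00 × 10^8 m/s.

2.93 × 10^8 m/s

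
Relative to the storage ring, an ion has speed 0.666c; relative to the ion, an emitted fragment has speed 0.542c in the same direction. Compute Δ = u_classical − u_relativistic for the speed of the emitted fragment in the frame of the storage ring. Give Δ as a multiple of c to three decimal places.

Δ = 0.320c

Galilean: u_cl = 0.542 + 0.666 = 1.2080.
Relativistic: u_rel = (0.542 + 0.666) / (1 + 0.542·0.666) = 1.2080/1.3610 = 0.8876.
Δ = 1.2080 − 0.8876 = 0.3204.
(The classical prediction exceeds c; the relativistic result does not.)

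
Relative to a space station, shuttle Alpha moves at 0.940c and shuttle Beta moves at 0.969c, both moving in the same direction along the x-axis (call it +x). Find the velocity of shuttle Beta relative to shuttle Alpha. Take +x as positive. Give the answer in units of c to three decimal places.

β_A = 0.940, β_B = 0.969.
Transform to A's frame with the inverse velocity-addition law: u' = (u − v)/(1 − uv/c²), taking u = β_B and v = β_A.
u' = (0.969 − 0.940) / (1 − (0.940)(0.969)) = 0.0290/0.0891 = 0.3253.

+0.325c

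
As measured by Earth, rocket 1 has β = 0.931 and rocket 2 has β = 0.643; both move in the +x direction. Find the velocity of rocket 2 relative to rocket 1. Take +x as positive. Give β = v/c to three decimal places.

β = -0.718

β_A = 0.931, β_B = 0.643.
Transform to A's frame with the inverse velocity-addition law: u' = (u − v)/(1 − uv/c²), taking u = β_B and v = β_A.
u' = (0.643 − 0.931) / (1 − (0.931)(0.643)) = -0.2880/0.4014 = -0.7175.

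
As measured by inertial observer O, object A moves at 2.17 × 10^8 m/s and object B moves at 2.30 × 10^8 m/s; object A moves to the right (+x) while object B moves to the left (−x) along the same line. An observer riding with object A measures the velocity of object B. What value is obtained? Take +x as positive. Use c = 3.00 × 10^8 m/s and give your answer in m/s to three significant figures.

-2.88 × 10^8 m/s

β_A = 0.723, β_B = -0.767 (dividing each by c = 3.00 × 10^8 m/s).
Transform to A's frame with the inverse velocity-addition law: u' = (u − v)/(1 − uv/c²), taking u = β_B and v = β_A.
u' = (-0.767 − 0.723) / (1 − (0.723)(-0.767)) = -1.4900/1.5546 = -0.9585.
u' = -0.9585 × 3.00 × 10^8 m/s.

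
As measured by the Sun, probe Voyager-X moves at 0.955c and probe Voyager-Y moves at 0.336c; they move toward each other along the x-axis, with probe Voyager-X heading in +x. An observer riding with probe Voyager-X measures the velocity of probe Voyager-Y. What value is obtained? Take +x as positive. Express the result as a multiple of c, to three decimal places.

β_A = 0.955, β_B = -0.336.
Transform to A's frame with the inverse velocity-addition law: u' = (u − v)/(1 − uv/c²), taking u = β_B and v = β_A.
u' = (-0.336 − 0.955) / (1 − (0.955)(-0.336)) = -1.2910/1.3209 = -0.9774.

-0.977c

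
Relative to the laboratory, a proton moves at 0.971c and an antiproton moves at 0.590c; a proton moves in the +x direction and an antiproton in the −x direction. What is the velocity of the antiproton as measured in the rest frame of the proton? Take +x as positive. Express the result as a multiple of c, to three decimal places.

β_A = 0.971, β_B = -0.590.
Transform to A's frame with the inverse velocity-addition law: u' = (u − v)/(1 − uv/c²), taking u = β_B and v = β_A.
u' = (-0.590 − 0.971) / (1 − (0.971)(-0.590)) = -1.5610/1.5729 = -0.9924.

-0.992c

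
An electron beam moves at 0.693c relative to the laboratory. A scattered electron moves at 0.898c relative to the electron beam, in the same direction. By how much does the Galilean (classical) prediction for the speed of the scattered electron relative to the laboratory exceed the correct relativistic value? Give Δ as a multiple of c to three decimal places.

Δ = 0.610c

Galilean: u_cl = 0.898 + 0.693 = 1.5910.
Relativistic: u_rel = (0.898 + 0.693) / (1 + 0.898·0.693) = 1.5910/1.6223 = 0.9807.
Δ = 1.5910 − 0.9807 = 0.6103.
(The classical prediction exceeds c; the relativistic result does not.)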